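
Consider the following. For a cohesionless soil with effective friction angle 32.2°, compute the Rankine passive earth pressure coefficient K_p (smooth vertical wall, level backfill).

3.28

K_p = (1 + sin φ)/(1 − sin φ) = tan²(45° + 32.2°/2) = 3.282.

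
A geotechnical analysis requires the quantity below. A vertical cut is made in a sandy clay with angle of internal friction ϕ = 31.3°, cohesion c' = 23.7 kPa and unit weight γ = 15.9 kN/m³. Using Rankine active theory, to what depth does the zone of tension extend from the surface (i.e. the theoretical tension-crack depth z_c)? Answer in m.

K_a = tan²(45° − 31.3°/2) = 0.3162; √K_a = 0.5623.
The active pressure is zero where K_a γ z = 2c√K_a, so z_c = 2c/(γ√K_a) = 2×23.7/(15.9×0.5623) = 5.301 m.

5.30 m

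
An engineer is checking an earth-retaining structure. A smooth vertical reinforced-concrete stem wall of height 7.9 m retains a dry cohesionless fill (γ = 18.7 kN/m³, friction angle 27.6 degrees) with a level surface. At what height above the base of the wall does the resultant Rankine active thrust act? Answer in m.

2.63 m

K_a = 0.3668.
The pressure distribution is triangular, so the resultant acts at H/3 above the base = 7.9/3 = 2.633 m.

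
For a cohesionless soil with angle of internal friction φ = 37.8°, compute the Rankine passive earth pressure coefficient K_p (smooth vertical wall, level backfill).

4.17

K_p = (1 + sin φ)/(1 − sin φ) = tan²(45° + 37.8°/2) = 4.167.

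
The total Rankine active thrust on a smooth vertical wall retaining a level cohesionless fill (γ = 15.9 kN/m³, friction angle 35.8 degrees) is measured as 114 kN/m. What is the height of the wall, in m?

K_a = 0.2619. P_a = ½ K_a γ H² ⇒ H = √(2P_a/(K_a γ)).
H = √(2×114/(0.2619×15.9)) = 7.400 m.

7.40 m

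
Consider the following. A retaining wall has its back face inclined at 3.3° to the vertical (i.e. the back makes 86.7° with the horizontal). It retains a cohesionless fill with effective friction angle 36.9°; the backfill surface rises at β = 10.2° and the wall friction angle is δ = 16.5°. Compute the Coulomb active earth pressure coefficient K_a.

K_a = sin²(α+φ) / [sin²α · sin(α−δ) · (1 + √{sin(φ+δ)sin(φ−β) / (sin(α−δ)sin(α+β))})²].
With α = 86.7°, φ = 36.9°, δ = 16.5°, β = 10.2°: K_a = 0.2814.

0.281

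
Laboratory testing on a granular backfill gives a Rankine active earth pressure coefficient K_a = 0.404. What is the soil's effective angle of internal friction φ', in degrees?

25.1°

K_a = tan²(45° − φ/2) ⇒ 45° − φ/2 = arctan(√0.404) = 32.44°.
φ = 2(45° − 32.44°) = 25.12°.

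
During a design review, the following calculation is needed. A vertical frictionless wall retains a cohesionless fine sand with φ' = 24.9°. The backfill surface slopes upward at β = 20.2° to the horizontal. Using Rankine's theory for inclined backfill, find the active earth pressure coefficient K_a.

K_a = cos β · (cos β − √(cos²β − cos²φ)) / (cos β + √(cos²β − cos²φ)).
cos β = 0.9385, cos φ = 0.9070, √(cos²β − cos²φ) = 0.2409.
K_a = 0.9385 × (0.9385 − 0.2409)/(0.9385 + 0.2409) = 0.5551.

0.555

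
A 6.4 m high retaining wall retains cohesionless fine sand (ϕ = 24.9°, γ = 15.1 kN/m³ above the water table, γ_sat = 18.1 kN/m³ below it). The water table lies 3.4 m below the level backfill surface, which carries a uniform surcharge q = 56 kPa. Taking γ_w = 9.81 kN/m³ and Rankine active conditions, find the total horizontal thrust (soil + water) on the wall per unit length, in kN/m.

K_a = tan²(45° − φ/2) = 0.4074.
γ' = 18.1 − 9.81 = 8.290 kN/m³. h₂ = H − d_w = 3.0 m.
σ'_h: at surface K_a·q = 22.82; at WT K_a(q+γd_w) = 43.73; at base K_a(q+γd_w+γ'h₂) = 53.87 kPa.
P₁ = ½(22.82+43.73)×3.4 = 113.1; P₂ = ½(43.73+53.87)×3.0 = 146.4; P_w = ½γ_w h₂² = 44.14.
Total = 113.1+146.4+44.14 = 303.7 kN/m.

304 kN/m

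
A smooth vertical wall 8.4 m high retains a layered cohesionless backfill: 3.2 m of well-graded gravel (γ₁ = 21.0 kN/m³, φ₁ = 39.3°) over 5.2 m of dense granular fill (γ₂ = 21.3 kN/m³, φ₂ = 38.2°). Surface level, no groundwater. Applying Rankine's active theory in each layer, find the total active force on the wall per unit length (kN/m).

K_a1 = tan²(45°−39.3°/2) = 0.2245; K_a2 = tan²(45°−38.2°/2) = 0.2358.
Layer 1: σ at base = K_a1 γ₁ h₁ = 15.08 kPa; P₁ = ½×15.08×3.2 = 24.13.
Layer 2: σ_v at top = γ₁h₁ = 67.20; σ_h top = K_a2×67.20 = 15.84; σ_h base = K_a2×(67.20+21.3×5.2) = 41.96.
P₂ = ½(15.84+41.96)×5.2 = 150.3. Total P_a = 24.13+150.3 = 174.4 kN/m.

174 kN/m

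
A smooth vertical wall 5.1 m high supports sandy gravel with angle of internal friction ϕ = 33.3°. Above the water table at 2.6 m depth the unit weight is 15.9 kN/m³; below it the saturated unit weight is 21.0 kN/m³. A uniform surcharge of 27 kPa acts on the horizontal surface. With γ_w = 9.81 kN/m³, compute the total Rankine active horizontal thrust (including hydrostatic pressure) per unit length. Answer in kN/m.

K_a = tan²(45° − φ/2) = 0.2911.
γ' = 21.0 − 9.81 = 11.19 kN/m³. h₂ = H − d_w = 2.5 m.
σ'_h: at surface K_a·q = 7.861; at WT K_a(q+γd_w) = 19.90; at base K_a(q+γd_w+γ'h₂) = 28.04 kPa.
P₁ = ½(7.861+19.90)×2.6 = 36.08; P₂ = ½(19.90+28.04)×2.5 = 59.92; P_w = ½γ_w h₂² = 30.66.
Total = 36.08+59.92+30.66 = 126.7 kN/m.

127 kN/m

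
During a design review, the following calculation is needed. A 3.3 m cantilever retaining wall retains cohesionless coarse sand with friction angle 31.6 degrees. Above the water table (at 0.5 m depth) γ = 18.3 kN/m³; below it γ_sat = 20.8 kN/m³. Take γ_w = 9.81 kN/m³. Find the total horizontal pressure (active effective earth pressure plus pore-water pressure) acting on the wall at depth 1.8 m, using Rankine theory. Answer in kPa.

20.1 kPa

K_a = (1 − sin φ)/(1 + sin φ) = 0.3123.
γ' = 20.8 − 9.81 = 10.99 kN/m³.
Effective vertical stress at 1.8 m: σ'_v = 18.3×0.5 + 10.99×1.30 = 23.44 kPa.
σ'_h = K_a σ'_v = 0.3123 × 23.44 = 7.321 kPa; u = γ_w × 1.30 = 12.75 kPa.
Total σ_h = 7.321 + 12.75 = 20.07 kPa.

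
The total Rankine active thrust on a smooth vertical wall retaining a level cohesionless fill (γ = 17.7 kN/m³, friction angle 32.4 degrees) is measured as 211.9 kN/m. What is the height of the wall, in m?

K_a = 0.3022. P_a = ½ K_a γ H² ⇒ H = √(2P_a/(K_a γ)).
H = √(2×211.9/(0.3022×17.7)) = 8.901 m.

8.90 m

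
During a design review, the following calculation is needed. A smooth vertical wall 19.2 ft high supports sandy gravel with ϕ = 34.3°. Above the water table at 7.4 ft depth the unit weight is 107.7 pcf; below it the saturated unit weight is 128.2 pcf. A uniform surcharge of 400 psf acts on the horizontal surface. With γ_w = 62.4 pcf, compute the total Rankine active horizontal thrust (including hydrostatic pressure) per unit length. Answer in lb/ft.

K_a = tan²(45° − φ/2) = 0.2792.
γ' = 128.2 − 62.4 = 65.80 pcf. h₂ = H − d_w = 11.8 ft.
σ'_h: at surface K_a·q = 111.7; at WT K_a(q+γd_w) = 334.1; at base K_a(q+γd_w+γ'h₂) = 550.9 psf.
P₁ = ½(111.7+334.1)×7.4 = 1650; P₂ = ½(334.1+550.9)×11.8 = 5222; P_w = ½γ_w h₂² = 4344.
Total = 1650+5222+4344 = 11220 lb/ft.

11200 lb/ft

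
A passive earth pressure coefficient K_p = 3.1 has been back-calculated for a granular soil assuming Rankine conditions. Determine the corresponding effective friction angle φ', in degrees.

K_p = (1+sin φ)/(1−sin φ) ⇒ sin φ = (K_p − 1)/(K_p + 1) = 0.5122.
φ = arcsin(0.5122) = 30.81°.

30.8°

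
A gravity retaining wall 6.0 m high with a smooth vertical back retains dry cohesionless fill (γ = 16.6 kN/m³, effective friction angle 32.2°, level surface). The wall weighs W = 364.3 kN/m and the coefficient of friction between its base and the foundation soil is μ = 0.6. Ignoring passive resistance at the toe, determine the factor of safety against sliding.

2.40

K_a = tan²(45° − 32.2°/2) = 0.3047.
P_a = ½K_aγH² = 0.5×0.3047×16.6×6.0² = 91.06 kN/m, acting at H/3 = 2.000 m above the base.
FS_sliding = μW / P_a = 0.6×364.3 / 91.06 = 2.401.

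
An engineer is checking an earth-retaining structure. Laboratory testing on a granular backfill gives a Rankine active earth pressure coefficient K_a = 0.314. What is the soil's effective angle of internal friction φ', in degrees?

K_a = tan²(45° − φ/2) ⇒ 45° − φ/2 = arctan(√0.314) = 29.26°.
φ = 2(45° − 29.26°) = 31.47°.

31.5°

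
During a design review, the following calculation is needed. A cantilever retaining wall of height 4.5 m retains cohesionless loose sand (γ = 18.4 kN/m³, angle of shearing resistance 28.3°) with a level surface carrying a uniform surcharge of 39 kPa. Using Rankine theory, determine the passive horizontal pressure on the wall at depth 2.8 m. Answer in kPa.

K_p = (1 + sin φ)/(1 − sin φ) = 2.803.
σ_v = γz + q = 18.4 × 2.8 + 39 = 90.52 kPa.
σ_h = K_p σ_v = 2.803 × 90.52 = 253.7 kPa.

254 kPa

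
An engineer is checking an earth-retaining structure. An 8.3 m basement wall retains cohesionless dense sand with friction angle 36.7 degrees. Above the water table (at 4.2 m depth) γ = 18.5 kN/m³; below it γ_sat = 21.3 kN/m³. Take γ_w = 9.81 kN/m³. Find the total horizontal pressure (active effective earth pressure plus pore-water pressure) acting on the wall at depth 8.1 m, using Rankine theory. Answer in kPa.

69.1 kPa

K_a = (1 − sin φ)/(1 + sin φ) = 0.2519.
γ' = 21.3 − 9.81 = 11.49 kN/m³.
Effective vertical stress at 8.1 m: σ'_v = 18.5×4.2 + 11.49×3.90 = 122.5 kPa.
σ'_h = K_a σ'_v = 0.2519 × 122.5 = 30.86 kPa; u = γ_w × 3.90 = 38.26 kPa.
Total σ_h = 30.86 + 38.26 = 69.11 kPa.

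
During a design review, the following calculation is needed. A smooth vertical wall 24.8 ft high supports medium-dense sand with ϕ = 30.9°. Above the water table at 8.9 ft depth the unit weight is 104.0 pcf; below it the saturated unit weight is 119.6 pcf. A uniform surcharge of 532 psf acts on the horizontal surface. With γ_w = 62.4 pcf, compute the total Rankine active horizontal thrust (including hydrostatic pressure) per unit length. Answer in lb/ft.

K_a = tan²(45° − φ/2) = 0.3214.
γ' = 119.6 − 62.4 = 57.20 pcf. h₂ = H − d_w = 15.9 ft.
σ'_h: at surface K_a·q = 171.0; at WT K_a(q+γd_w) = 468.5; at base K_a(q+γd_w+γ'h₂) = 760.8 psf.
P₁ = ½(171.0+468.5)×8.9 = 2846; P₂ = ½(468.5+760.8)×15.9 = 9773; P_w = ½γ_w h₂² = 7888.
Total = 2846+9773+7888 = 20510 lb/ft.

20500 lb/ft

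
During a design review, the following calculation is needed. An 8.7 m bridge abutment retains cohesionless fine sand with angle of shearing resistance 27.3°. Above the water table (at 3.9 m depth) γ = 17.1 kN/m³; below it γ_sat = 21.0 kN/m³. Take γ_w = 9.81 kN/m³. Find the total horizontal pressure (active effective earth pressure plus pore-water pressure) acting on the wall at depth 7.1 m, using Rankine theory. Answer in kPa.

K_a = (1 − sin φ)/(1 + sin φ) = 0.3711.
γ' = 21.0 − 9.81 = 11.19 kN/m³.
Effective vertical stress at 7.1 m: σ'_v = 17.1×3.9 + 11.19×3.20 = 102.5 kPa.
σ'_h = K_a σ'_v = 0.3711 × 102.5 = 38.04 kPa; u = γ_w × 3.20 = 31.39 kPa.
Total σ_h = 38.04 + 31.39 = 69.43 kPa.

69.4 kPa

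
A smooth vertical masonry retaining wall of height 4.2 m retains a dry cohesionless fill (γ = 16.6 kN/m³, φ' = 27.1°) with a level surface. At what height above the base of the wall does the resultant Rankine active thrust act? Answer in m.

1.40 m

K_a = 0.3741.
The pressure distribution is triangular, so the resultant acts at H/3 above the base = 4.2/3 = 1.400 m.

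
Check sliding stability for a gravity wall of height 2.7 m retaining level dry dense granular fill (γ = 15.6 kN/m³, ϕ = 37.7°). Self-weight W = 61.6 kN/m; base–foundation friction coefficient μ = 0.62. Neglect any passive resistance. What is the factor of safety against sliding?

K_a = tan²(45° − 37.7°/2) = 0.2411.
P_a = ½K_aγH² = 0.5×0.2411×15.6×2.7² = 13.71 kN/m, acting at H/3 = 0.9000 m above the base.
FS_sliding = μW / P_a = 0.62×61.6 / 13.71 = 2.786.

2.79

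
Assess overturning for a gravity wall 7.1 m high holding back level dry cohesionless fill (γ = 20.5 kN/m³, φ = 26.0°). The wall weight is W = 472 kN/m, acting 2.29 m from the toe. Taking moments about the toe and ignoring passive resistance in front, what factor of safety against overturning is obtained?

K_a = tan²(45° − 26.0°/2) = 0.3905.
P_a = ½K_aγH² = 0.5×0.3905×20.5×7.1² = 201.8 kN/m, acting at H/3 = 2.367 m above the base.
Overturning moment M_o = P_a × H/3 = 201.8 × 2.367 = 477.5.
Resisting moment M_r = W × 2.29 = 472 × 2.29 = 1081.
FS_overturning = M_r/M_o = 1081/477.5 = 2.264.

2.26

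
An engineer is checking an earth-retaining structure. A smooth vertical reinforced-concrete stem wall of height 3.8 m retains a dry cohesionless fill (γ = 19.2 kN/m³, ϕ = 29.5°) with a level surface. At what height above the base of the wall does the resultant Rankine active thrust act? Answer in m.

K_a = 0.3401.
The pressure distribution is triangular, so the resultant acts at H/3 above the base = 3.8/3 = 1.267 m.

1.27 m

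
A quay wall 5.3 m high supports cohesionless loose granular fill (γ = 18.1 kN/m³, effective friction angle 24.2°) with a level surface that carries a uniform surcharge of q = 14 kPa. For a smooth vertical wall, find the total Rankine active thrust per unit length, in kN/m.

K_a = tan²(45° − φ/2) = 0.4185.
Soil triangle: ½ K_a γ H² = 0.5×0.4185×18.1×5.3² = 106.4 kN/m.
Surcharge rectangle: K_a q H = 0.4185×14×5.3 = 31.05 kN/m.
Total = 106.4 + 31.05 = 137.4 kN/m.

137 kN/m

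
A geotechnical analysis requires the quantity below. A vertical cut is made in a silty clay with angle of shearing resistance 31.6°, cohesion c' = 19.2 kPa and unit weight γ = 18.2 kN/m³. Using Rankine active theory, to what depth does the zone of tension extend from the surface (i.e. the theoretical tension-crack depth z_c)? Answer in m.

3.78 m

K_a = tan²(45° − 31.6°/2) = 0.3123; √K_a = 0.5589.
The active pressure is zero where K_a γ z = 2c√K_a, so z_c = 2c/(γ√K_a) = 2×19.2/(18.2×0.5589) = 3.775 m.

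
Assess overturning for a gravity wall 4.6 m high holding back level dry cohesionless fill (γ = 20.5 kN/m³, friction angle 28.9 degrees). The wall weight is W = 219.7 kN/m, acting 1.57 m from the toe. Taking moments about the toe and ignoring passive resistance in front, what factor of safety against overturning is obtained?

2.98

K_a = tan²(45° − 28.9°/2) = 0.3484.
P_a = ½K_aγH² = 0.5×0.3484×20.5×4.6² = 75.56 kN/m, acting at H/3 = 1.533 m above the base.
Overturning moment M_o = P_a × H/3 = 75.56 × 1.533 = 115.9.
Resisting moment M_r = W × 1.57 = 219.7 × 1.57 = 344.9.
FS_overturning = M_r/M_o = 344.9/115.9 = 2.977.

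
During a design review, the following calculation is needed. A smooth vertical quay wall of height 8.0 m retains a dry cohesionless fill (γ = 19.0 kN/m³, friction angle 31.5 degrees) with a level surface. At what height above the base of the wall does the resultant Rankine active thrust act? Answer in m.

K_a = 0.3136.
The pressure distribution is triangular, so the resultant acts at H/3 above the base = 8.0/3 = 2.667 m.

2.67 m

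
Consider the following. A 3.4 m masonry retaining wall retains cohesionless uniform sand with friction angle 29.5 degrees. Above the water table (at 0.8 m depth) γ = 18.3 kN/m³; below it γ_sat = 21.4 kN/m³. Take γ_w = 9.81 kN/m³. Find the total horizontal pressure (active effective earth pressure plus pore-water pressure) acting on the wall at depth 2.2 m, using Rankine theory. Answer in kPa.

24.2 kPa

K_a = (1 − sin φ)/(1 + sin φ) = 0.3401.
γ' = 21.4 − 9.81 = 11.59 kN/m³.
Effective vertical stress at 2.2 m: σ'_v = 18.3×0.8 + 11.59×1.40 = 30.87 kPa.
σ'_h = K_a σ'_v = 0.3401 × 30.87 = 10.50 kPa; u = γ_w × 1.40 = 13.73 kPa.
Total σ_h = 10.50 + 13.73 = 24.23 kPa.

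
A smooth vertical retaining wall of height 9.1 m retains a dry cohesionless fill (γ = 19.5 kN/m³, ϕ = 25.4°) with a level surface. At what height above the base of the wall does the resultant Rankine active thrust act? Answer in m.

K_a = 0.3996.
The pressure distribution is triangular, so the resultant acts at H/3 above the base = 9.1/3 = 3.033 m.

3.03 m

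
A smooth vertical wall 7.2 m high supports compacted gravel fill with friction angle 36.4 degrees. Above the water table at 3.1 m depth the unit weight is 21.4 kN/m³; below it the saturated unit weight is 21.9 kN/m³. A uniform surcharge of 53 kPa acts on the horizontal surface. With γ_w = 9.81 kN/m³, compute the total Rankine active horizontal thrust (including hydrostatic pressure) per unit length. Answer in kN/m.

K_a = tan²(45° − φ/2) = 0.2552.
γ' = 21.9 − 9.81 = 12.09 kN/m³. h₂ = H − d_w = 4.1 m.
σ'_h: at surface K_a·q = 13.52; at WT K_a(q+γd_w) = 30.45; at base K_a(q+γd_w+γ'h₂) = 43.10 kPa.
P₁ = ½(13.52+30.45)×3.1 = 68.16; P₂ = ½(30.45+43.10)×4.1 = 150.8; P_w = ½γ_w h₂² = 82.45.
Total = 68.16+150.8+82.45 = 301.4 kN/m.

301 kN/m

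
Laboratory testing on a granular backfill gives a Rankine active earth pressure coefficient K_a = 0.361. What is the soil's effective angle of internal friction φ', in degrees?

K_a = tan²(45° − φ/2) ⇒ 45° − φ/2 = arctan(√0.361) = 31.00°.
φ = 2(45° − 31.00°) = 28.00°.

28.0°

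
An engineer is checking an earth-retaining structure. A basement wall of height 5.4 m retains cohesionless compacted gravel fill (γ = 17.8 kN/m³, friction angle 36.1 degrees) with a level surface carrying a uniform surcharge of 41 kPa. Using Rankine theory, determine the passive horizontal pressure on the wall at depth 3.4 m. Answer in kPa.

393 kPa

K_p = (1 + sin φ)/(1 − sin φ) = 3.869.
σ_v = γz + q = 17.8 × 3.4 + 41 = 101.5 kPa.
σ_h = K_p σ_v = 3.869 × 101.5 = 392.7 kPa.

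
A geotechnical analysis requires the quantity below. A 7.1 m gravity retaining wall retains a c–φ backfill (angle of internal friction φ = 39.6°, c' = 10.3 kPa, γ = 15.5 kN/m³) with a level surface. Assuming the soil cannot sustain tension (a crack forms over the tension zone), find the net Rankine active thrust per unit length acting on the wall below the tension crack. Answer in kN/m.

31.4 kN/m

K_a = 0.2214; √K_a = 0.4706.
Tension-crack depth z_c = 2c/(γ√K_a) = 2×10.3/(15.5×0.4706) = 2.824 m.
σ_a at base = K_a γ H − 2c√K_a = 0.2214×15.5×7.1 − 2×10.3×0.4706 = 14.67 kPa.
P_a = ½ × 14.67 × (H − z_c) = 0.5×14.67×4.276 = 31.37 kN/m.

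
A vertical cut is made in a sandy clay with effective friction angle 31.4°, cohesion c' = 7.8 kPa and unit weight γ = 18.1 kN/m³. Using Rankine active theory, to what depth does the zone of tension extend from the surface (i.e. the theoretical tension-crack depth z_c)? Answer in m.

K_a = tan²(45° − 31.4°/2) = 0.3149; √K_a = 0.5612.
The active pressure is zero where K_a γ z = 2c√K_a, so z_c = 2c/(γ√K_a) = 2×7.8/(18.1×0.5612) = 1.536 m.

1.54 m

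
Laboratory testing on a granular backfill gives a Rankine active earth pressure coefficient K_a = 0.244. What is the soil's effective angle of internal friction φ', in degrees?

K_a = tan²(45° − φ/2) ⇒ 45° − φ/2 = arctan(√0.244) = 26.29°.
φ = 2(45° − 26.29°) = 37.42°.

37.4°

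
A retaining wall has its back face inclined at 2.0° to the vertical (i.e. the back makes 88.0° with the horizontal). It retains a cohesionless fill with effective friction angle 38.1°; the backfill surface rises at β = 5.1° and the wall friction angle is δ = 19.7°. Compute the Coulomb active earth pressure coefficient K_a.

0.242

K_a = sin²(α+φ) / [sin²α · sin(α−δ) · (1 + √{sin(φ+δ)sin(φ−β) / (sin(α−δ)sin(α+β))})²].
With α = 88.0°, φ = 38.1°, δ = 19.7°, β = 5.1°: K_a = 0.2421.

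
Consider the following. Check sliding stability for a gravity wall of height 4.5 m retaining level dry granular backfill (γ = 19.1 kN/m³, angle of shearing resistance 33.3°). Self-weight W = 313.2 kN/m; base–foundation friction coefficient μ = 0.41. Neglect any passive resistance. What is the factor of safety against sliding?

K_a = tan²(45° − 33.3°/2) = 0.2911.
P_a = ½K_aγH² = 0.5×0.2911×19.1×4.5² = 56.30 kN/m, acting at H/3 = 1.500 m above the base.
FS_sliding = μW / P_a = 0.41×313.2 / 56.30 = 2.281.

2.28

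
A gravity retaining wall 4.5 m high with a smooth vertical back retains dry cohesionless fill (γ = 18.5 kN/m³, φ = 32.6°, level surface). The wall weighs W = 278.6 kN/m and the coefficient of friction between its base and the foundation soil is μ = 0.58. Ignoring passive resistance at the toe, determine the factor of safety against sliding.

K_a = tan²(45° − 32.6°/2) = 0.2997.
P_a = ½K_aγH² = 0.5×0.2997×18.5×4.5² = 56.14 kN/m, acting at H/3 = 1.500 m above the base.
FS_sliding = μW / P_a = 0.58×278.6 / 56.14 = 2.878.

2.88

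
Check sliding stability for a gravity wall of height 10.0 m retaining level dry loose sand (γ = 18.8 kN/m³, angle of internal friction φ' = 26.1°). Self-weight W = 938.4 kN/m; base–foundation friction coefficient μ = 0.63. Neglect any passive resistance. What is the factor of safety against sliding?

K_a = tan²(45° − 26.1°/2) = 0.3889.
P_a = ½K_aγH² = 0.5×0.3889×18.8×10.0² = 365.6 kN/m, acting at H/3 = 3.333 m above the base.
FS_sliding = μW / P_a = 0.63×938.4 / 365.6 = 1.617.

1.62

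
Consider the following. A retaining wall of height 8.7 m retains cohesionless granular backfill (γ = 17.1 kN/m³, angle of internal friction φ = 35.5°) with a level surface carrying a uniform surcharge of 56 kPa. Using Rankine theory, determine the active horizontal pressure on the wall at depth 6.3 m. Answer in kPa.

43.4 kPa

K_a = (1 − sin φ)/(1 + sin φ) = 0.2653.
σ_v = γz + q = 17.1 × 6.3 + 56 = 163.7 kPa.
σ_h = K_a σ_v = 0.2653 × 163.7 = 43.43 kPa.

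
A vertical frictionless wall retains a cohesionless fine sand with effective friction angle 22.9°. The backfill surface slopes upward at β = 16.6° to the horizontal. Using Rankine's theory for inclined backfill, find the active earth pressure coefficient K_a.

0.544

K_a = cos β · (cos β − √(cos²β − cos²φ)) / (cos β + √(cos²β − cos²φ)).
cos β = 0.9583, cos φ = 0.9212, √(cos²β − cos²φ) = 0.2642.
K_a = 0.9583 × (0.9583 − 0.2642)/(0.9583 + 0.2642) = 0.5441.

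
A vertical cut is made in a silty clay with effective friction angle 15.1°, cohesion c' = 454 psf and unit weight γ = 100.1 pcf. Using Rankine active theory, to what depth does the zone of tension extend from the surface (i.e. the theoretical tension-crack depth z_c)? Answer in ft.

K_a = tan²(45° − 15.1°/2) = 0.5867; √K_a = 0.7659.
The active pressure is zero where K_a γ z = 2c√K_a, so z_c = 2c/(γ√K_a) = 2×454/(100.1×0.7659) = 11.84 ft.

11.8 ft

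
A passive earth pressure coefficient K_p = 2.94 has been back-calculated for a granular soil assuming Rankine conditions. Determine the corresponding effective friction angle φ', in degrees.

K_p = (1+sin φ)/(1−sin φ) ⇒ sin φ = (K_p − 1)/(K_p + 1) = 0.4924.
φ = arcsin(0.4924) = 29.50°.

29.5°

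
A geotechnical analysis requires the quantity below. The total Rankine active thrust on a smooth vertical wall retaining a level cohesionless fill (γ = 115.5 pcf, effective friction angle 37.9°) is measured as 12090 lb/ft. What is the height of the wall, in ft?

K_a = 0.2389. P_a = ½ K_a γ H² ⇒ H = √(2P_a/(K_a γ)).
H = √(2×12090/(0.2389×115.5)) = 29.60 ft.

29.6 ft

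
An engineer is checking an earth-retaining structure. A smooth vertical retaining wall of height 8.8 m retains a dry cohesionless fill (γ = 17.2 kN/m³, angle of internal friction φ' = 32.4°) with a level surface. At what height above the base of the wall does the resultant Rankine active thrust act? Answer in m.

K_a = 0.3022.
The pressure distribution is triangular, so the resultant acts at H/3 above the base = 8.8/3 = 2.933 m.

2.93 m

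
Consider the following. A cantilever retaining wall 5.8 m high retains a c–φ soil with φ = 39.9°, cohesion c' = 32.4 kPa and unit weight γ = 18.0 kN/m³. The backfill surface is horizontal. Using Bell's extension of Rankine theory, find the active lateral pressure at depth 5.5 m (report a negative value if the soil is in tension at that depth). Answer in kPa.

-8.66 kPa

K_a = (1 − sin φ)/(1 + sin φ) = 0.2184.
σ_a = K_a γ z − 2c√K_a = 0.2184×18.0×5.5 − 2×32.4×0.4674 = -8.661 kPa.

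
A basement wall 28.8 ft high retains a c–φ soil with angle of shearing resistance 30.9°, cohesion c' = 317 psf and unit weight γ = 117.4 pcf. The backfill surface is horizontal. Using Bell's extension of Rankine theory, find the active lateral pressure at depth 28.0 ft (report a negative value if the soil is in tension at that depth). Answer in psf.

K_a = (1 − sin φ)/(1 + sin φ) = 0.3214.
σ_a = K_a γ z − 2c√K_a = 0.3214×117.4×28.0 − 2×317×0.5669 = 697.1 psf.

697 psf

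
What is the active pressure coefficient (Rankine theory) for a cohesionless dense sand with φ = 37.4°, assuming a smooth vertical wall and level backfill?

K_a = tan²(45° − φ/2) = tan²(26.30°) = 0.2443.

0.244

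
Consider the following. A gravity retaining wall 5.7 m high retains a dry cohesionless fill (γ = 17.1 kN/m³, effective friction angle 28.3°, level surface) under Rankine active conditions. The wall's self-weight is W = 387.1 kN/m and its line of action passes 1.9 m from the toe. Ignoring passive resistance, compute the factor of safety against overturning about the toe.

K_a = tan²(45° − 28.3°/2) = 0.3568.
P_a = ½K_aγH² = 0.5×0.3568×17.1×5.7² = 99.11 kN/m, acting at H/3 = 1.900 m above the base.
Overturning moment M_o = P_a × H/3 = 99.11 × 1.900 = 188.3.
Resisting moment M_r = W × 1.9 = 387.1 × 1.9 = 735.5.
FS_overturning = M_r/M_o = 735.5/188.3 = 3.906.

3.91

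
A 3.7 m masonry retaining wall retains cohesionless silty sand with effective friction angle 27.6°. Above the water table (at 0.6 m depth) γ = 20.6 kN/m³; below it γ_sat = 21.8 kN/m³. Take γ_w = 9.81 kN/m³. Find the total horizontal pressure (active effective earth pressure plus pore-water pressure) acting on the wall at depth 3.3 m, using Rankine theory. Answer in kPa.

42.9 kPa

K_a = (1 − sin φ)/(1 + sin φ) = 0.3668.
γ' = 21.8 − 9.81 = 11.99 kN/m³.
Effective vertical stress at 3.3 m: σ'_v = 20.6×0.6 + 11.99×2.70 = 44.73 kPa.
σ'_h = K_a σ'_v = 0.3668 × 44.73 = 16.41 kPa; u = γ_w × 2.70 = 26.49 kPa.
Total σ_h = 16.41 + 26.49 = 42.89 kPa.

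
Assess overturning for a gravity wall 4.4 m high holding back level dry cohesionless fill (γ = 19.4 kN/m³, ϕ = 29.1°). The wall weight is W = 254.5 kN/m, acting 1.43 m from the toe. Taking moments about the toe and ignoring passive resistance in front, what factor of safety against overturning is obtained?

K_a = tan²(45° − 29.1°/2) = 0.3456.
P_a = ½K_aγH² = 0.5×0.3456×19.4×4.4² = 64.90 kN/m, acting at H/3 = 1.467 m above the base.
Overturning moment M_o = P_a × H/3 = 64.90 × 1.467 = 95.19.
Resisting moment M_r = W × 1.43 = 254.5 × 1.43 = 363.9.
FS_overturning = M_r/M_o = 363.9/95.19 = 3.823.

3.82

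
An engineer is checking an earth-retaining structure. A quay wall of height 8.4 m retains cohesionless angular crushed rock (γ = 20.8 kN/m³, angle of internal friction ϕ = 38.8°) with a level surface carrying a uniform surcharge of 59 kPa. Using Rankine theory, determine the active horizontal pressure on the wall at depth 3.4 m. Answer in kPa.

29.8 kPa

K_a = (1 − sin φ)/(1 + sin φ) = 0.2296.
σ_v = γz + q = 20.8 × 3.4 + 59 = 129.7 kPa.
σ_h = K_a σ_v = 0.2296 × 129.7 = 29.78 kPa.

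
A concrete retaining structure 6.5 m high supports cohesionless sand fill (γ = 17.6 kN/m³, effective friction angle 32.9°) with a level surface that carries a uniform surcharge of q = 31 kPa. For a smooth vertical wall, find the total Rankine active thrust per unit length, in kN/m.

170 kN/m

K_a = tan²(45° − φ/2) = 0.2960.
Soil triangle: ½ K_a γ H² = 0.5×0.2960×17.6×6.5² = 110.1 kN/m.
Surcharge rectangle: K_a q H = 0.2960×31×6.5 = 59.65 kN/m.
Total = 110.1 + 59.65 = 169.7 kN/m.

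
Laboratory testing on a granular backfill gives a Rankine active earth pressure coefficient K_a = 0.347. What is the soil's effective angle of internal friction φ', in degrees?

K_a = tan²(45° − φ/2) ⇒ 45° − φ/2 = arctan(√0.347) = 30.50°.
φ = 2(45° − 30.50°) = 29.00°.

29.0°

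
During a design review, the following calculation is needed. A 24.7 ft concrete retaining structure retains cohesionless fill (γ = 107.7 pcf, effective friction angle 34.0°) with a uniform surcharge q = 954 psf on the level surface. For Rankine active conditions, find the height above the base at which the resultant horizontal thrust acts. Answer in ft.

9.95 ft

K_a = 0.2827.
Triangular part P₁ = ½K_aγH² = 9288 at H/3 = 8.233 ft; rectangular part P₂ = K_a q H = 6662 at H/2 = 12.35 ft.
ȳ = (P₁·8.233 + P₂·12.35)/(P₁+P₂) = 9.953 ft.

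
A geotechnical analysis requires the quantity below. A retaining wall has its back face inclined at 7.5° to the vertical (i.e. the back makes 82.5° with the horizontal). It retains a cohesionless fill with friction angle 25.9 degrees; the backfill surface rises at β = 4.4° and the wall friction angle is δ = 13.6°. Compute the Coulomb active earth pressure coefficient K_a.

K_a = sin²(α+φ) / [sin²α · sin(α−δ) · (1 + √{sin(φ+δ)sin(φ−β) / (sin(α−δ)sin(α+β))})²].
With α = 82.5°, φ = 25.9°, δ = 13.6°, β = 4.4°: K_a = 0.4362.

0.436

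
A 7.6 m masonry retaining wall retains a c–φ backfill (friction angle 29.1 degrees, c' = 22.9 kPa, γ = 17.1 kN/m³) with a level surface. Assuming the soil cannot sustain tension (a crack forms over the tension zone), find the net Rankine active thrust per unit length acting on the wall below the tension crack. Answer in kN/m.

27.4 kN/m

K_a = 0.3456; √K_a = 0.5879.
Tension-crack depth z_c = 2c/(γ√K_a) = 2×22.9/(17.1×0.5879) = 4.556 m.
σ_a at base = K_a γ H − 2c√K_a = 0.3456×17.1×7.6 − 2×22.9×0.5879 = 17.99 kPa.
P_a = ½ × 17.99 × (H − z_c) = 0.5×17.99×3.044 = 27.38 kN/m.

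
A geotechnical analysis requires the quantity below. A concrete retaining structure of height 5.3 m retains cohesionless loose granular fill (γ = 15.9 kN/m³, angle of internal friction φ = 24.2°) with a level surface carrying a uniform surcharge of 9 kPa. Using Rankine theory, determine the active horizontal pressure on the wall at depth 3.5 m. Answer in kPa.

K_a = (1 − sin φ)/(1 + sin φ) = 0.4185.
σ_v = γz + q = 15.9 × 3.5 + 9 = 64.65 kPa.
σ_h = K_a σ_v = 0.4185 × 64.65 = 27.06 kPa.

27.1 kPa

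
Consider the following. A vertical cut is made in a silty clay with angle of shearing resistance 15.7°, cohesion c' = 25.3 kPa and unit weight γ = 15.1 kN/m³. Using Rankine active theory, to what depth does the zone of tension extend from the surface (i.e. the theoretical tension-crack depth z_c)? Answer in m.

4.42 m

K_a = tan²(45° − 15.7°/2) = 0.5741; √K_a = 0.7577.
The active pressure is zero where K_a γ z = 2c√K_a, so z_c = 2c/(γ√K_a) = 2×25.3/(15.1×0.7577) = 4.423 m.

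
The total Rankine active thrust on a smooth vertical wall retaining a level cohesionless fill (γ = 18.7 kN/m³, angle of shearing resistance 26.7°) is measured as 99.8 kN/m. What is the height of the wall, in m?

5.30 m

K_a = 0.3800. P_a = ½ K_a γ H² ⇒ H = √(2P_a/(K_a γ)).
H = √(2×99.8/(0.3800×18.7)) = 5.300 m.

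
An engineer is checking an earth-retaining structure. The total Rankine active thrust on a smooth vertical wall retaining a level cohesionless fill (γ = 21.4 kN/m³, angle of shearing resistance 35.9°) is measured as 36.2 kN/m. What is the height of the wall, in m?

K_a = 0.2607. P_a = ½ K_a γ H² ⇒ H = √(2P_a/(K_a γ)).
H = √(2×36.2/(0.2607×21.4)) = 3.602 m.

3.60 m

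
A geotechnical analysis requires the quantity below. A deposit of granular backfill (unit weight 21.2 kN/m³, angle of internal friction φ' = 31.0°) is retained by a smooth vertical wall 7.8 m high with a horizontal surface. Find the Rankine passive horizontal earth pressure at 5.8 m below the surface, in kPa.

K_p = (1 + sin φ)/(1 − sin φ) = 3.124.
σ_h = K_p γ z = 3.124 × 21.2 × 5.8 = 384.1 kPa.

384 kPa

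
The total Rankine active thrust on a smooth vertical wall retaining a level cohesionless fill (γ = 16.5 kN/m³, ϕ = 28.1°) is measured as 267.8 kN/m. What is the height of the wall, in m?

K_a = 0.3596. P_a = ½ K_a γ H² ⇒ H = √(2P_a/(K_a γ)).
H = √(2×267.8/(0.3596×16.5)) = 9.501 m.

9.50 m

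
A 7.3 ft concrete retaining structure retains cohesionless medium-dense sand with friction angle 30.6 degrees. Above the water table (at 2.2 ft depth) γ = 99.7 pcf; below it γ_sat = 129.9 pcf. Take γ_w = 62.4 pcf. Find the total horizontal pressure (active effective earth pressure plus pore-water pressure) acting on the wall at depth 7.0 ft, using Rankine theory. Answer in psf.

K_a = (1 − sin φ)/(1 + sin φ) = 0.3253.
γ' = 129.9 − 62.4 = 67.50 pcf.
Effective vertical stress at 7.0 ft: σ'_v = 99.7×2.2 + 67.50×4.80 = 543.3 psf.
σ'_h = K_a σ'_v = 0.3253 × 543.3 = 176.8 psf; u = γ_w × 4.80 = 299.5 psf.
Total σ_h = 176.8 + 299.5 = 476.3 psf.

476 psf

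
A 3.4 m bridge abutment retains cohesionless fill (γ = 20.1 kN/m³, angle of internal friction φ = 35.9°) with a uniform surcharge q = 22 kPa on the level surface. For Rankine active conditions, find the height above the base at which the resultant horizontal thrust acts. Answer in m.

K_a = 0.2607.
Triangular part P₁ = ½K_aγH² = 30.29 at H/3 = 1.133 m; rectangular part P₂ = K_a q H = 19.50 at H/2 = 1.700 m.
ȳ = (P₁·1.133 + P₂·1.700)/(P₁+P₂) = 1.355 m.

1.36 m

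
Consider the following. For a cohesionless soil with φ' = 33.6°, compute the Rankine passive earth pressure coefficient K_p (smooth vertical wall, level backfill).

3.48

K_p = (1 + sin φ)/(1 − sin φ) = tan²(45° + 33.6°/2) = 3.478.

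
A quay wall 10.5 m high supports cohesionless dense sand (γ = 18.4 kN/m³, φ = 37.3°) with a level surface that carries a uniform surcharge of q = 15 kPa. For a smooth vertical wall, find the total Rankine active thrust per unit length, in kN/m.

K_a = tan²(45° − φ/2) = 0.2453.
Soil triangle: ½ K_a γ H² = 0.5×0.2453×18.4×10.5² = 248.8 kN/m.
Surcharge rectangle: K_a q H = 0.2453×15×10.5 = 38.64 kN/m.
Total = 248.8 + 38.64 = 287.5 kN/m.

287 kN/m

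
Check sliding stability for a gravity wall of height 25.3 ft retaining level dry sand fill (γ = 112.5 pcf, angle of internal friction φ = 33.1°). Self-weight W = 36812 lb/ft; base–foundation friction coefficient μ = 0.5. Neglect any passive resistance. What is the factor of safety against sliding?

K_a = tan²(45° − 33.1°/2) = 0.2936.
P_a = ½K_aγH² = 0.5×0.2936×112.5×25.3² = 10570 lb/ft, acting at H/3 = 8.433 ft above the base.
FS_sliding = μW / P_a = 0.5×36812 / 10570 = 1.741.

1.74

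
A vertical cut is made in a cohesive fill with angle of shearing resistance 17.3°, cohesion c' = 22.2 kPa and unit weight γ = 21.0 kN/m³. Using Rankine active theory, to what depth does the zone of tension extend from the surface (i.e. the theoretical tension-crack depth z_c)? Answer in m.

K_a = tan²(45° − 17.3°/2) = 0.5416; √K_a = 0.7359.
The active pressure is zero where K_a γ z = 2c√K_a, so z_c = 2c/(γ√K_a) = 2×22.2/(21.0×0.7359) = 2.873 m.

2.87 m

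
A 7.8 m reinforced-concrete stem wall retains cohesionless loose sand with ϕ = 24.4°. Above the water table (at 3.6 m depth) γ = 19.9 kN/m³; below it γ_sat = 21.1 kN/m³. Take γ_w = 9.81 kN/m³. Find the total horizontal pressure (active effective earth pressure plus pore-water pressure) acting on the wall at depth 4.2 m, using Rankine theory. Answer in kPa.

38.5 kPa

K_a = (1 − sin φ)/(1 + sin φ) = 0.4153.
γ' = 21.1 − 9.81 = 11.29 kN/m³.
Effective vertical stress at 4.2 m: σ'_v = 19.9×3.6 + 11.29×0.600 = 78.41 kPa.
σ'_h = K_a σ'_v = 0.4153 × 78.41 = 32.57 kPa; u = γ_w × 0.600 = 5.886 kPa.
Total σ_h = 32.57 + 5.886 = 38.45 kPa.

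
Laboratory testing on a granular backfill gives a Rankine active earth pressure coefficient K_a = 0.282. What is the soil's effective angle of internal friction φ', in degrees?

34.1°

K_a = tan²(45° − φ/2) ⇒ 45° − φ/2 = arctan(√0.282) = 27.97°.
φ = 2(45° − 27.97°) = 34.06°.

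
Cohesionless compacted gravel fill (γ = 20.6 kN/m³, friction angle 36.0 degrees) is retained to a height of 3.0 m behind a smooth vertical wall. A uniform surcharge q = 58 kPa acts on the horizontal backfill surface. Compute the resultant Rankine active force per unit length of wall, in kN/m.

69.2 kN/m

K_a = tan²(45° − φ/2) = 0.2596.
Soil triangle: ½ K_a γ H² = 0.5×0.2596×20.6×3.0² = 24.07 kN/m.
Surcharge rectangle: K_a q H = 0.2596×58×3.0 = 45.17 kN/m.
Total = 24.07 + 45.17 = 69.24 kN/m.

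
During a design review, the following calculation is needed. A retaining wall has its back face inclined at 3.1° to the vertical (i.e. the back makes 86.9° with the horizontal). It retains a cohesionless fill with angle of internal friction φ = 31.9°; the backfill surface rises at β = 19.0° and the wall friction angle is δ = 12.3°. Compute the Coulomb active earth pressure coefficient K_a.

0.402

K_a = sin²(α+φ) / [sin²α · sin(α−δ) · (1 + √{sin(φ+δ)sin(φ−β) / (sin(α−δ)sin(α+β))})²].
With α = 86.9°, φ = 31.9°, δ = 12.3°, β = 19.0°: K_a = 0.4020.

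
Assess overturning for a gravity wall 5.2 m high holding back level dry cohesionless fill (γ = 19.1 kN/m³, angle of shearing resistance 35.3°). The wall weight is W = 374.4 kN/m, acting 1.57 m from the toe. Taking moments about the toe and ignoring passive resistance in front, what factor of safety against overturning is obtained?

K_a = tan²(45° − 35.3°/2) = 0.2675.
P_a = ½K_aγH² = 0.5×0.2675×19.1×5.2² = 69.09 kN/m, acting at H/3 = 1.733 m above the base.
Overturning moment M_o = P_a × H/3 = 69.09 × 1.733 = 119.8.
Resisting moment M_r = W × 1.57 = 374.4 × 1.57 = 587.8.
FS_overturning = M_r/M_o = 587.8/119.8 = 4.909.

4.91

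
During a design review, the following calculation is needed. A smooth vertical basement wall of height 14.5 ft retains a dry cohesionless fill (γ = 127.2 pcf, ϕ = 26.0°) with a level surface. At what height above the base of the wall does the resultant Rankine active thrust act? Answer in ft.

K_a = 0.3905.
The pressure distribution is triangular, so the resultant acts at H/3 above the base = 14.5/3 = 4.833 ft.

4.83 ft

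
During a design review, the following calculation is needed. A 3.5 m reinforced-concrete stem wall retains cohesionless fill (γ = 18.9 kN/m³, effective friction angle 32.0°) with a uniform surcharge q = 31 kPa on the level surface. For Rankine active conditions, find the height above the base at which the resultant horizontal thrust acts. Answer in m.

1.45 m

K_a = 0.3073.
Triangular part P₁ = ½K_aγH² = 35.57 at H/3 = 1.167 m; rectangular part P₂ = K_a q H = 33.34 at H/2 = 1.750 m.
ȳ = (P₁·1.167 + P₂·1.750)/(P₁+P₂) = 1.449 m.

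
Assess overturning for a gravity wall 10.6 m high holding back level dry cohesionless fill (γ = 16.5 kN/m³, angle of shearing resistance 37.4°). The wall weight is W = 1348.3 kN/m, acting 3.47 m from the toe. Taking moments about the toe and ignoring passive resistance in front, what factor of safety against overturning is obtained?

K_a = tan²(45° − 37.4°/2) = 0.2443.
P_a = ½K_aγH² = 0.5×0.2443×16.5×10.6² = 226.4 kN/m, acting at H/3 = 3.533 m above the base.
Overturning moment M_o = P_a × H/3 = 226.4 × 3.533 = 800.0.
Resisting moment M_r = W × 3.47 = 1348.3 × 3.47 = 4679.
FS_overturning = M_r/M_o = 4679/800.0 = 5.848.

5.85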